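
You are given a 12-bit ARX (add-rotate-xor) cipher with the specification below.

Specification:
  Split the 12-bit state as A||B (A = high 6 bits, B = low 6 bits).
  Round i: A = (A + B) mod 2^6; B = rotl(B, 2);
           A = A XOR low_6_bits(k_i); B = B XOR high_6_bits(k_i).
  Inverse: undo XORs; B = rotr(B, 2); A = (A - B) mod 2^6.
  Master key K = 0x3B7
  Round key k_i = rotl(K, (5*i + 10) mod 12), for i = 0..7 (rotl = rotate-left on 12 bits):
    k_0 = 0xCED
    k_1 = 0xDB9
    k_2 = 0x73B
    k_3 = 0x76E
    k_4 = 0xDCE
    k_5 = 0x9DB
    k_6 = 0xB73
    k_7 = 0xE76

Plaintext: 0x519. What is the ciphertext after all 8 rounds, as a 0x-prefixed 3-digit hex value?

s_0 = plaintext = 0x519
s_1 = Round(s_0, k_0) = 0x016
s_2 = Round(s_1, k_1) = 0xBEF
s_3 = Round(s_2, k_2) = 0x962
s_4 = Round(s_3, k_3) = 0xA57
s_5 = Round(s_4, k_4) = 0x3AA
s_6 = Round(s_5, k_5) = 0x8CD
s_7 = Round(s_6, k_6) = 0x0D9
s_8 = Round(s_7, k_7) = 0xA9C

0xA9C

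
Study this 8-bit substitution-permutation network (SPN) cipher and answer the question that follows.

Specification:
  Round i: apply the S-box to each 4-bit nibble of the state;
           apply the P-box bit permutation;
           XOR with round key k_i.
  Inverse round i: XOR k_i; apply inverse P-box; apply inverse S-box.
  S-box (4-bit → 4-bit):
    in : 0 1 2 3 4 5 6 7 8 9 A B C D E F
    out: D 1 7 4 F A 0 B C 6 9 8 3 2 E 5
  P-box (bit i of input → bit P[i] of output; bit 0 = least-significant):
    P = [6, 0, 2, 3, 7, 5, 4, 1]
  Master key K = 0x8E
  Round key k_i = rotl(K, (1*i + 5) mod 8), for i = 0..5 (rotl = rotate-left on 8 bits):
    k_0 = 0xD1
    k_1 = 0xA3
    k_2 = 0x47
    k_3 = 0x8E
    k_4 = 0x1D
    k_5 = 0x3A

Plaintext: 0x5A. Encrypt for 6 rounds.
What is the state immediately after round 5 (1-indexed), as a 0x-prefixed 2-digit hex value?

s_0 = plaintext = 0x5A
s_1 = Round(s_0, k_0) = 0xBB
s_2 = Round(s_1, k_1) = 0xA9
s_3 = Round(s_2, k_2) = 0xC0
s_4 = Round(s_3, k_3) = 0x62
s_5 = Round(s_4, k_4) = 0x58
s_6 = Round(s_5, k_5) = 0x14

0x58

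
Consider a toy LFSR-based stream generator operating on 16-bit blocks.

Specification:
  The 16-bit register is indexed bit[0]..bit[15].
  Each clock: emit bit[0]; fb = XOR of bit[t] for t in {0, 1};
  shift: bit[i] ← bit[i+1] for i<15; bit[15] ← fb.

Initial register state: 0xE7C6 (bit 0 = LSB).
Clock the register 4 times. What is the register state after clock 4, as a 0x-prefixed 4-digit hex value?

reg_0 = 0xE7C6
clock 1: out=0, reg = 0xF3E3
clock 2: out=1, reg = 0x79F1
clock 3: out=1, reg = 0xBCF8
clock 4: out=0, reg = 0x5E7C

0x5E7C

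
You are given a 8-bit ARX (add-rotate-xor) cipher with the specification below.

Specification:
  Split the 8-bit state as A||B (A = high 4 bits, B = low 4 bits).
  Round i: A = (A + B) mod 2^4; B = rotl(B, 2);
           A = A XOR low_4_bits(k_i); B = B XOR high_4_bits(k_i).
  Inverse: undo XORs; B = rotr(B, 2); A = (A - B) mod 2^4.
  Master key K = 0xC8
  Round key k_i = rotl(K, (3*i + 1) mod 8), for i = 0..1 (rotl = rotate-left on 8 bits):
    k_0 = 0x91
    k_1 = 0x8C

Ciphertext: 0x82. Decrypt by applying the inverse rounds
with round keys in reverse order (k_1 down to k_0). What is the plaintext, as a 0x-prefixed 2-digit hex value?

0xFC

s_0 = ciphertext = 0x82
s_1 = InvRound(s_0, k_1) = 0xAA
s_2 = InvRound(s_1, k_0) = 0xFC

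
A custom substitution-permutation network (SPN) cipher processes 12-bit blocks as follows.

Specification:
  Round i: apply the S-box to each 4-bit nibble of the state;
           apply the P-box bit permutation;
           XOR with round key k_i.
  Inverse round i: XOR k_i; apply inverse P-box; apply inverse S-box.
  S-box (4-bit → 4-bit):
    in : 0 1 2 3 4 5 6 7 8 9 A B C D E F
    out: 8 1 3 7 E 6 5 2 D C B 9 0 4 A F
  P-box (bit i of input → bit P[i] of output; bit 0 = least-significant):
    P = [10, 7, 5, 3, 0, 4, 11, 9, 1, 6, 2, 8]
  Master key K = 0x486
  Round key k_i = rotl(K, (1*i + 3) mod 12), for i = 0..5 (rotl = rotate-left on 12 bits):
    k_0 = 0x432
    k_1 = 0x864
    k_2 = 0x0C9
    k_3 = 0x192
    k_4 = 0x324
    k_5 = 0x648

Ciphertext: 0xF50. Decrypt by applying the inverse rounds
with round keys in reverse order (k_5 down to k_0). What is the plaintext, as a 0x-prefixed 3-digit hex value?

0x0B2

s_0 = ciphertext = 0xF50
s_1 = InvRound(s_0, k_5) = 0x050
s_2 = InvRound(s_1, k_4) = 0x4ED
s_3 = InvRound(s_2, k_3) = 0xF28
s_4 = InvRound(s_3, k_2) = 0xE83
s_5 = InvRound(s_4, k_1) = 0x3B3
s_6 = InvRound(s_5, k_0) = 0x0B2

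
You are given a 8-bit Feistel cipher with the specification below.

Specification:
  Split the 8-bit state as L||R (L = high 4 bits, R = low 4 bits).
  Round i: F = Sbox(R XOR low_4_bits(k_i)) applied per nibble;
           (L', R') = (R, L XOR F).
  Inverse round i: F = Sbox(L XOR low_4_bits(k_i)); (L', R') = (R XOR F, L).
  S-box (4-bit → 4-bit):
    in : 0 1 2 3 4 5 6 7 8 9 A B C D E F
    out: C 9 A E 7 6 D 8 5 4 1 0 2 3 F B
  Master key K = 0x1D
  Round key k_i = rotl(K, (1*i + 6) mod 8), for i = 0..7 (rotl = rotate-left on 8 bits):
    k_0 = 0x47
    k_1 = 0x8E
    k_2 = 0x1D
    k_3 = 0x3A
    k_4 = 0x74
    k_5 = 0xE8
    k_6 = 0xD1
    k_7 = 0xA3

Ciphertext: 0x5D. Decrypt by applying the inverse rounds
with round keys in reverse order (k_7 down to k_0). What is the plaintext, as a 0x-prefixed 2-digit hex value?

0xAA

s_0 = ciphertext = 0x5D
s_1 = InvRound(s_0, k_7) = 0x05
s_2 = InvRound(s_1, k_6) = 0xC0
s_3 = InvRound(s_2, k_5) = 0x7C
s_4 = InvRound(s_3, k_4) = 0x27
s_5 = InvRound(s_4, k_3) = 0x22
s_6 = InvRound(s_5, k_2) = 0x92
s_7 = InvRound(s_6, k_1) = 0xA9
s_8 = InvRound(s_7, k_0) = 0xAA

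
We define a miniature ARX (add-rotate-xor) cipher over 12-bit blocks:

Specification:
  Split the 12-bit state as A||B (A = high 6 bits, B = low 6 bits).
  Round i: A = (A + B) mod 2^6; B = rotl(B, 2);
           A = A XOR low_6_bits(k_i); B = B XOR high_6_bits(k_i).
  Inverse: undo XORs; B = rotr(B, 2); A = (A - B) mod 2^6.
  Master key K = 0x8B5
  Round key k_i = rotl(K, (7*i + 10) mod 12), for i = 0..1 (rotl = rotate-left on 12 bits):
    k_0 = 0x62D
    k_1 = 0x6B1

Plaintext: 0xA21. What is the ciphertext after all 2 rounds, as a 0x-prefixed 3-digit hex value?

0xCE3

s_0 = plaintext = 0xA21
s_1 = Round(s_0, k_0) = 0x91E
s_2 = Round(s_1, k_1) = 0xCE3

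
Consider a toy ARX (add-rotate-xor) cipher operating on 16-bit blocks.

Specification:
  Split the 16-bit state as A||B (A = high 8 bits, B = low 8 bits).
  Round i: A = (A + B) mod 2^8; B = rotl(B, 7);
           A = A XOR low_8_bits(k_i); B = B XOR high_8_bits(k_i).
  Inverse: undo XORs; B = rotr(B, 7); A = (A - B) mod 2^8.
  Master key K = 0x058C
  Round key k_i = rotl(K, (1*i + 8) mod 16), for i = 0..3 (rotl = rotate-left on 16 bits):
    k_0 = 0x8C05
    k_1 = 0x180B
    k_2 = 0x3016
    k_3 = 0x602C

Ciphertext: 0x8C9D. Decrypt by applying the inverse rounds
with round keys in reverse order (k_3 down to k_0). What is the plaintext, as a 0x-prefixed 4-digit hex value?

0xD627

s_0 = ciphertext = 0x8C9D
s_1 = InvRound(s_0, k_3) = 0xA5FB
s_2 = InvRound(s_1, k_2) = 0x1C97
s_3 = InvRound(s_2, k_1) = 0xF81F
s_4 = InvRound(s_3, k_0) = 0xD627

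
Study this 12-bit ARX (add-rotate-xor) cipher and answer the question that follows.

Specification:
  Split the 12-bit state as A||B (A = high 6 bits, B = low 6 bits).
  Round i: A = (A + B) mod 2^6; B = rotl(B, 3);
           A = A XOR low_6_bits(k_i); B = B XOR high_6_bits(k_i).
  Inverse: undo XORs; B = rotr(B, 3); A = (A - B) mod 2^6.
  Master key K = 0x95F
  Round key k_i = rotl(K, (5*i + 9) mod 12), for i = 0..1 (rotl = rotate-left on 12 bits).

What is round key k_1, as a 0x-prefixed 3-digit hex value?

K = 0x95F
k_0 = rotl(K, (5*0+9) mod 12) = rotl(K, 9) = 0xF2B
k_1 = rotl(K, (5*1+9) mod 12) = rotl(K, 2) = 0x57E

0x57E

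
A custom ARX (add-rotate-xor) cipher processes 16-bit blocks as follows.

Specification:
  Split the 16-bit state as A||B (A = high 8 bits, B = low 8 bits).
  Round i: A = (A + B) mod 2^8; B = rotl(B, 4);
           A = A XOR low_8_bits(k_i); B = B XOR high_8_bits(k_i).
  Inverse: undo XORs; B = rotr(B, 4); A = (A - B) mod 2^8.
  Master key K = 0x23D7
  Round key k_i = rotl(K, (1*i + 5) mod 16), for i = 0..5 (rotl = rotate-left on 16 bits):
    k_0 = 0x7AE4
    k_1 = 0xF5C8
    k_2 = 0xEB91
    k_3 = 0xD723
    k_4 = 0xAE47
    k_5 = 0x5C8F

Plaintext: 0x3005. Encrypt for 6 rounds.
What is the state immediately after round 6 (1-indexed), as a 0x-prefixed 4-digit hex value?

0x6388

s_0 = plaintext = 0x3005
s_1 = Round(s_0, k_0) = 0xD12A
s_2 = Round(s_1, k_1) = 0x3357
s_3 = Round(s_2, k_2) = 0x1B9E
s_4 = Round(s_3, k_3) = 0x9A3E
s_5 = Round(s_4, k_4) = 0x9F4D
s_6 = Round(s_5, k_5) = 0x6388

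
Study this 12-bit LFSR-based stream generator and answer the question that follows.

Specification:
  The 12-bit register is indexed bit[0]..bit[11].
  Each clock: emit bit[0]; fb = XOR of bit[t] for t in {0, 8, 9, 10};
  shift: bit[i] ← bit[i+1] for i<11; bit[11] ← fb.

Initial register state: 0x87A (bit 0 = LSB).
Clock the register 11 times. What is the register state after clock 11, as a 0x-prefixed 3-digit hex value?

reg_0 = 0x87A
clock 1: out=0, reg = 0x43D
clock 2: out=1, reg = 0x21E
clock 3: out=0, reg = 0x90F
clock 4: out=1, reg = 0x487
clock 5: out=1, reg = 0x243
clock 6: out=1, reg = 0x121
clock 7: out=1, reg = 0x090
clock 8: out=0, reg = 0x048
clock 9: out=0, reg = 0x024
clock 10: out=0, reg = 0x012
clock 11: out=0, reg = 0x009

0x009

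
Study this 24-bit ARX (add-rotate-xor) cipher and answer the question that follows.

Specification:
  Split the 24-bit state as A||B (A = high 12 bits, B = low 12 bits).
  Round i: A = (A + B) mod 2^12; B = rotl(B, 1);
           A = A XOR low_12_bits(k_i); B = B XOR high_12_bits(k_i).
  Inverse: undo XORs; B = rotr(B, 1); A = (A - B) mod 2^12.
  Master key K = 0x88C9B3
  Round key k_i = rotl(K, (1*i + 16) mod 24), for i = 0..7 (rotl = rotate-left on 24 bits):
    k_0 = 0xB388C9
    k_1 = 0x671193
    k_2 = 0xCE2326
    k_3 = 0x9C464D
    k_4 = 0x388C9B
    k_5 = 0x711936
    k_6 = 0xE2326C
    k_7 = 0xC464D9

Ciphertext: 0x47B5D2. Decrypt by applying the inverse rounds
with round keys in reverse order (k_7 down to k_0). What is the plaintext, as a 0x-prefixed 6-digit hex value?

s_0 = ciphertext = 0x47B5D2
s_1 = InvRound(s_0, k_7) = 0xBD84CA
s_2 = InvRound(s_1, k_6) = 0xC40D74
s_3 = InvRound(s_2, k_5) = 0x844D32
s_4 = InvRound(s_3, k_4) = 0xD8275D
s_5 = InvRound(s_4, k_3) = 0xC83F4C
s_6 = InvRound(s_5, k_2) = 0xDCE1D7
s_7 = InvRound(s_6, k_1) = 0x88A3D3
s_8 = InvRound(s_7, k_0) = 0x3CEC75

0x3CEC75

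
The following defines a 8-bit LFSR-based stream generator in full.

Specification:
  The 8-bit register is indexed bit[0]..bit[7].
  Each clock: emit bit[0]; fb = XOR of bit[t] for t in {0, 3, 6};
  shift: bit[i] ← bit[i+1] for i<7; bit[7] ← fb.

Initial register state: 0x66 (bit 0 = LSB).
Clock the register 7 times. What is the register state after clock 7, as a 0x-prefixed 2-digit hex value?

reg_0 = 0x66
clock 1: out=0, reg = 0xB3
clock 2: out=1, reg = 0xD9
clock 3: out=1, reg = 0xEC
clock 4: out=0, reg = 0x76
clock 5: out=0, reg = 0xBB
clock 6: out=1, reg = 0x5D
clock 7: out=1, reg = 0xAE

0xAE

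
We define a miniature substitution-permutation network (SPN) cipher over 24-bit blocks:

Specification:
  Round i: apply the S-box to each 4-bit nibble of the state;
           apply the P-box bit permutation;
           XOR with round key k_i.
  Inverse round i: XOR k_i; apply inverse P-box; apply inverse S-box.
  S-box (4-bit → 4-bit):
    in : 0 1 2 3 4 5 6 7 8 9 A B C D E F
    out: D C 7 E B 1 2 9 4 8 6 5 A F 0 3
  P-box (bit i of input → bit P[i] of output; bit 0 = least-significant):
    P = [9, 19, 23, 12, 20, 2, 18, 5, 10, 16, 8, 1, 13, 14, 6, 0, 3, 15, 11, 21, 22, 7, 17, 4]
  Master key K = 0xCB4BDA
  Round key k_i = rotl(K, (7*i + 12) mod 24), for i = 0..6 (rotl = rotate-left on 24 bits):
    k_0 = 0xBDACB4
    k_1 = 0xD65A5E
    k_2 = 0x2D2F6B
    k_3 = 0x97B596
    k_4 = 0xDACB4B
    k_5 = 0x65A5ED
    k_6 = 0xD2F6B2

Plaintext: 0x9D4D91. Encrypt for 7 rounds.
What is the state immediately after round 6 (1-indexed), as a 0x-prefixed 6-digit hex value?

s_0 = plaintext = 0x9D4D91
s_1 = Round(s_0, k_0) = 0x1C518F
s_2 = Round(s_1, k_1) = 0xF8F94C
s_3 = Round(s_2, k_2) = 0x7557CD
s_4 = Round(s_3, k_3) = 0x5F83A8
s_5 = Round(s_4, k_4) = 0x1F4A05
s_6 = Round(s_5, k_5) = 0x7246D4
s_7 = Round(s_6, k_6) = 0x8F0C8F

0x7246D4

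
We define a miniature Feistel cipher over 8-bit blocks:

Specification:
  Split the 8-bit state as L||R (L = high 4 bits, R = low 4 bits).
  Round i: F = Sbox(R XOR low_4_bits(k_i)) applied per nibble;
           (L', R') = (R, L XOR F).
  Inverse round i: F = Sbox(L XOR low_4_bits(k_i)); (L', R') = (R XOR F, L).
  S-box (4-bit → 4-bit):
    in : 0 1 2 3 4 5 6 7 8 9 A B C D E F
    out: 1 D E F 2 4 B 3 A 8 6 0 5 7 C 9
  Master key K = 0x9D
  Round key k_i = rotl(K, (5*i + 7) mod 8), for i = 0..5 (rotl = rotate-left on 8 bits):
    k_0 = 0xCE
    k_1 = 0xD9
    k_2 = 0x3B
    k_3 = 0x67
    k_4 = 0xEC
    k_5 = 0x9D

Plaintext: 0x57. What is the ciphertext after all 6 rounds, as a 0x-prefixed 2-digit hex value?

0xF0

s_0 = plaintext = 0x57
s_1 = Round(s_0, k_0) = 0x7D
s_2 = Round(s_1, k_1) = 0xD5
s_3 = Round(s_2, k_2) = 0x51
s_4 = Round(s_3, k_3) = 0x1E
s_5 = Round(s_4, k_4) = 0xEF
s_6 = Round(s_5, k_5) = 0xF0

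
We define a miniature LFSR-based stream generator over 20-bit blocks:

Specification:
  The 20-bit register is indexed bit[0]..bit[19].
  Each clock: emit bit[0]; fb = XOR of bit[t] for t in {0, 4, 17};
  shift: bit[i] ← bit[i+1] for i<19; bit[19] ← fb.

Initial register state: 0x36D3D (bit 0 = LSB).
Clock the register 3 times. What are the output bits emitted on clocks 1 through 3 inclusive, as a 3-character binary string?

101

reg_0 = 0x36D3D
clock 1: out=1, reg = 0x9B69E
clock 2: out=0, reg = 0xCDB4F
clock 3: out=1, reg = 0xE6DA7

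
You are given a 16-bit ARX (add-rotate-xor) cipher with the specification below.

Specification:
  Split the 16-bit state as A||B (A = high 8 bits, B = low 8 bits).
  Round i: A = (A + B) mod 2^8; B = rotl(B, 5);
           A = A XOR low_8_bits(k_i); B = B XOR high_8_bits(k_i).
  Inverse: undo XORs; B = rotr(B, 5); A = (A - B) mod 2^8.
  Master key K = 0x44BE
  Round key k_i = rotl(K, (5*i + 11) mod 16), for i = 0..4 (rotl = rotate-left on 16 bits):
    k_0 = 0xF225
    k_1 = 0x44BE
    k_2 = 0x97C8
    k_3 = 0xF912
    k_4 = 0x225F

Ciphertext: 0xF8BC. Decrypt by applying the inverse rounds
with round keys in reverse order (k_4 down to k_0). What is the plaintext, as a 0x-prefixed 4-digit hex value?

0xD179

s_0 = ciphertext = 0xF8BC
s_1 = InvRound(s_0, k_4) = 0xB3F4
s_2 = InvRound(s_1, k_3) = 0x3968
s_3 = InvRound(s_2, k_2) = 0xF2FF
s_4 = InvRound(s_3, k_1) = 0x6FDD
s_5 = InvRound(s_4, k_0) = 0xD179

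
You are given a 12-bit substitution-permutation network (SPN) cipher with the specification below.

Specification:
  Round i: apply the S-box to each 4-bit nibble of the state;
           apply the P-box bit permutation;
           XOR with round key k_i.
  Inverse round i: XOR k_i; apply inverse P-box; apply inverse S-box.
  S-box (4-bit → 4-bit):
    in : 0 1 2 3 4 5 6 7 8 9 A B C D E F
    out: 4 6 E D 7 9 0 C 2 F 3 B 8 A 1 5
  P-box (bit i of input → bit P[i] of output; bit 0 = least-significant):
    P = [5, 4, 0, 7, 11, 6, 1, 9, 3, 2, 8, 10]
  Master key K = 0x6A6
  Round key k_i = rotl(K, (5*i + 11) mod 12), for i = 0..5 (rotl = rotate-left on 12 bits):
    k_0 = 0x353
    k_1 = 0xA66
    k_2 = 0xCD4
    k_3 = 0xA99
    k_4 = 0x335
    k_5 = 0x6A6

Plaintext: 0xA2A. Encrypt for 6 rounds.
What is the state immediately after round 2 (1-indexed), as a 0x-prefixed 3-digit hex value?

s_0 = plaintext = 0xA2A
s_1 = Round(s_0, k_0) = 0x12D
s_2 = Round(s_1, k_1) = 0x9B0
s_3 = Round(s_2, k_2) = 0x399
s_4 = Round(s_3, k_3) = 0x562
s_5 = Round(s_4, k_4) = 0x7AC
s_6 = Round(s_5, k_5) = 0xB66

0x9B0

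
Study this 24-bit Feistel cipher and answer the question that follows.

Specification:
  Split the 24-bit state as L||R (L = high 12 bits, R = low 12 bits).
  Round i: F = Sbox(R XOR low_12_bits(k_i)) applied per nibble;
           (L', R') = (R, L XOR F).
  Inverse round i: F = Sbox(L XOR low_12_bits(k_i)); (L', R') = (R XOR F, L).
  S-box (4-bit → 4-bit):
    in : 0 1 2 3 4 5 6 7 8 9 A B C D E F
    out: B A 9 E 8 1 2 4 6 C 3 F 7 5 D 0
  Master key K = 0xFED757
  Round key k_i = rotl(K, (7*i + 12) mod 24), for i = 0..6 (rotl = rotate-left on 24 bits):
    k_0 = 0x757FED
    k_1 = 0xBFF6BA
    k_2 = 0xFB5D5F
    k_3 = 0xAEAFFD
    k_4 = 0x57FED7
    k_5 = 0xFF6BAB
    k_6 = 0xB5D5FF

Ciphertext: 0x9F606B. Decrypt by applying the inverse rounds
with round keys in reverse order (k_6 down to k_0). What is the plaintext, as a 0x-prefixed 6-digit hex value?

0x9E101B

s_0 = ciphertext = 0x9F606B
s_1 = InvRound(s_0, k_6) = 0x7D79F6
s_2 = InvRound(s_1, k_5) = 0xEB17D7
s_3 = InvRound(s_2, k_4) = 0xCF5EB1
s_4 = InvRound(s_3, k_3) = 0x007CF5
s_5 = InvRound(s_4, k_2) = 0x9E3007
s_6 = InvRound(s_5, k_1) = 0x01B9E3
s_7 = InvRound(s_6, k_0) = 0x9E101B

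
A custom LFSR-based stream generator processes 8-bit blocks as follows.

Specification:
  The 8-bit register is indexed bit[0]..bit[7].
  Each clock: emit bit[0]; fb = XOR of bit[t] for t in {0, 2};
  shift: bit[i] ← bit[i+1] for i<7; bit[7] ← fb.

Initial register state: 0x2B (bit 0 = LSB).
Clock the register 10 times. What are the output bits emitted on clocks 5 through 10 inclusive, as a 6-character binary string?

reg_0 = 0x2B
clock 1: out=1, reg = 0x95
clock 2: out=1, reg = 0x4A
clock 3: out=0, reg = 0x25
clock 4: out=1, reg = 0x12
clock 5: out=0, reg = 0x09
clock 6: out=1, reg = 0x84
clock 7: out=0, reg = 0xC2
clock 8: out=0, reg = 0x61
clock 9: out=1, reg = 0xB0
clock 10: out=0, reg = 0x58

010010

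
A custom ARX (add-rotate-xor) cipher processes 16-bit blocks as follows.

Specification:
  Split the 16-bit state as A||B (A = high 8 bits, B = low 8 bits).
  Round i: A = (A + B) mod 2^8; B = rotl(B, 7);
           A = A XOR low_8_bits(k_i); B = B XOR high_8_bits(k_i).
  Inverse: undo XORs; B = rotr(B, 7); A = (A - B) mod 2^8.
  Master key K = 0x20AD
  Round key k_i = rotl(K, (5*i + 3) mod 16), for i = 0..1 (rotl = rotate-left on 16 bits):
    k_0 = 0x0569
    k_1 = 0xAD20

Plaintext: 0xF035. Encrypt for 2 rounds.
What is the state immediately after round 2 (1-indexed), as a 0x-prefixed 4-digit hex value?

s_0 = plaintext = 0xF035
s_1 = Round(s_0, k_0) = 0x4C9F
s_2 = Round(s_1, k_1) = 0xCB62

0xCB62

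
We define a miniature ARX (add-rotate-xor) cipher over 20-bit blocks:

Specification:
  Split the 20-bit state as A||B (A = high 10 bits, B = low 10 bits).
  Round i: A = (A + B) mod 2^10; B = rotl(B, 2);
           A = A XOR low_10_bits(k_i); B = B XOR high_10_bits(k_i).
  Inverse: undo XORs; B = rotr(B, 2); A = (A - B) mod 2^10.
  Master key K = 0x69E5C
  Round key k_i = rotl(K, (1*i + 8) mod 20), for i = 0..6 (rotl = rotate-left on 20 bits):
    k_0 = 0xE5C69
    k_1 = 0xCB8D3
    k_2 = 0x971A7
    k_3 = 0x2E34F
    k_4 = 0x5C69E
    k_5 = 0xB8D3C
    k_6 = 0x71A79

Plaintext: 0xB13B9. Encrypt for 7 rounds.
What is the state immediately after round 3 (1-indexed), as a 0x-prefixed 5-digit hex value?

s_0 = plaintext = 0xB13B9
s_1 = Round(s_0, k_0) = 0x85170
s_2 = Round(s_1, k_1) = 0xD5EEF
s_3 = Round(s_2, k_2) = 0xF85E2
s_4 = Round(s_3, k_3) = 0xA3331
s_5 = Round(s_4, k_4) = 0xC8DB6
s_6 = Round(s_5, k_5) = 0x7943A
s_7 = Round(s_6, k_6) = 0x1992E

0xF85E2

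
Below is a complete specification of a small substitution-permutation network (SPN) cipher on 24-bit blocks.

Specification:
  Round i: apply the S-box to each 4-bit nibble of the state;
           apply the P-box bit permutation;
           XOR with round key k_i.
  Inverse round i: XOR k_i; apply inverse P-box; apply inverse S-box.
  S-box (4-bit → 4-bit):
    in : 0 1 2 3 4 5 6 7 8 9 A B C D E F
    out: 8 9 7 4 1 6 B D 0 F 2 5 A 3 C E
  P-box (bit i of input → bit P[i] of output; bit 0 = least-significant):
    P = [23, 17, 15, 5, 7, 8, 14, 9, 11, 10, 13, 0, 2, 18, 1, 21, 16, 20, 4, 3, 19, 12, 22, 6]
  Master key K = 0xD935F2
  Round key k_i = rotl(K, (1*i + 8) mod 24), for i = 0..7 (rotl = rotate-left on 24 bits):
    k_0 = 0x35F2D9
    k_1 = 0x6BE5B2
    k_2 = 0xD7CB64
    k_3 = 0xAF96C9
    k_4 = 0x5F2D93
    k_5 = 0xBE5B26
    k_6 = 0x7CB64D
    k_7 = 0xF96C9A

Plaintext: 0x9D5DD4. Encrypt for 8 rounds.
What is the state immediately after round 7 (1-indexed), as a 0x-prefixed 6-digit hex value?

s_0 = plaintext = 0x9D5DD4
s_1 = Round(s_0, k_0) = 0xE8EF1B
s_2 = Round(s_1, k_1) = 0x8B4371
s_3 = Round(s_2, k_2) = 0x56A9D0
s_4 = Round(s_3, k_3) = 0xFAAB60
s_5 = Round(s_4, k_4) = 0x0B1673
s_6 = Round(s_5, k_5) = 0x9F95F3
s_7 = Round(s_6, k_6) = 0x004113
s_8 = Round(s_7, k_7) = 0xF9E657

0x004113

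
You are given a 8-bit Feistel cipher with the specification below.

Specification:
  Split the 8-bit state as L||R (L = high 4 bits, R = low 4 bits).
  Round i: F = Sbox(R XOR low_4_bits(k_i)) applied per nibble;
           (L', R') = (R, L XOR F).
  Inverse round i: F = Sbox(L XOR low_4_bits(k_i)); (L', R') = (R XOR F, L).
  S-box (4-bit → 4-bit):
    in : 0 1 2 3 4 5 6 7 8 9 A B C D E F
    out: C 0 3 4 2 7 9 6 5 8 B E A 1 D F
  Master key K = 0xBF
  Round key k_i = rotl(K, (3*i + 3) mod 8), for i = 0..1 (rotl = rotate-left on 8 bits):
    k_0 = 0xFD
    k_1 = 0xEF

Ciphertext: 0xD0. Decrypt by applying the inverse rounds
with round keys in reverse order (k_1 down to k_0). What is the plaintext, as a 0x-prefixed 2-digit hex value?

0x03

s_0 = ciphertext = 0xD0
s_1 = InvRound(s_0, k_1) = 0x3D
s_2 = InvRound(s_1, k_0) = 0x03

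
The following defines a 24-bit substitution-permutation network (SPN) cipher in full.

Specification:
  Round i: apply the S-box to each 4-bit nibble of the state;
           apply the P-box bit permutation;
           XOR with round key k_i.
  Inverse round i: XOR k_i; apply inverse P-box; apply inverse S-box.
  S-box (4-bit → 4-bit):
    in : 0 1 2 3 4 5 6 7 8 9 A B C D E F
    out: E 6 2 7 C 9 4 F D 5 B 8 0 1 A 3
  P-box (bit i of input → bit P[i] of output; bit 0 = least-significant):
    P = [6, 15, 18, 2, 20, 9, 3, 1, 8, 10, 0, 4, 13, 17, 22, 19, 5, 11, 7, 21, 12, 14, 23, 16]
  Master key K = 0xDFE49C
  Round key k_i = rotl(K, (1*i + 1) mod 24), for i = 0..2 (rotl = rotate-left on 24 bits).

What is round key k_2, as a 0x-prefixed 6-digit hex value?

K = 0xDFE49C
k_0 = rotl(K, (1*0+1) mod 24) = rotl(K, 1) = 0xBFC939
k_1 = rotl(K, (1*1+1) mod 24) = rotl(K, 2) = 0x7F9273
k_2 = rotl(K, (1*2+1) mod 24) = rotl(K, 3) = 0xFF24E6

0xFF24E6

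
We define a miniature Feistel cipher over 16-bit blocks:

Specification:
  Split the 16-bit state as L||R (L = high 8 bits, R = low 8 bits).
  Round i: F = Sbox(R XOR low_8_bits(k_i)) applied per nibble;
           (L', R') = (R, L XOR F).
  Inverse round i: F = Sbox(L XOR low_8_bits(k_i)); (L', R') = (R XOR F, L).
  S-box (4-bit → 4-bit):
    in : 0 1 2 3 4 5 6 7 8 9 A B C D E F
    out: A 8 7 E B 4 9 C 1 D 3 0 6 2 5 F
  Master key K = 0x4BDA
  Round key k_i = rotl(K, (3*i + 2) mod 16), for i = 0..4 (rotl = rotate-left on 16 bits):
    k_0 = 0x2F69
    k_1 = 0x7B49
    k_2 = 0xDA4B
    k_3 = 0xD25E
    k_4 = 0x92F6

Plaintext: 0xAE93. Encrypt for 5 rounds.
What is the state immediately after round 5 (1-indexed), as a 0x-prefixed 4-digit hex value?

0xAA55

s_0 = plaintext = 0xAE93
s_1 = Round(s_0, k_0) = 0x935D
s_2 = Round(s_1, k_1) = 0x5D18
s_3 = Round(s_2, k_2) = 0x1813
s_4 = Round(s_3, k_3) = 0x13AA
s_5 = Round(s_4, k_4) = 0xAA55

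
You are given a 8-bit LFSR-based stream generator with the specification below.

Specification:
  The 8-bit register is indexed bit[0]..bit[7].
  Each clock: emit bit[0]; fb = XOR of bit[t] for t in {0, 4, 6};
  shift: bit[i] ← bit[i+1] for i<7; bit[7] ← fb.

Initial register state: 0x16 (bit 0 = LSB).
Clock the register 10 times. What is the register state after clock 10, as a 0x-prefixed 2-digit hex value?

reg_0 = 0x16
clock 1: out=0, reg = 0x8B
clock 2: out=1, reg = 0xC5
clock 3: out=1, reg = 0x62
clock 4: out=0, reg = 0xB1
clock 5: out=1, reg = 0x58
clock 6: out=0, reg = 0x2C
clock 7: out=0, reg = 0x16
clock 8: out=0, reg = 0x8B
clock 9: out=1, reg = 0xC5
clock 10: out=1, reg = 0x62

0x62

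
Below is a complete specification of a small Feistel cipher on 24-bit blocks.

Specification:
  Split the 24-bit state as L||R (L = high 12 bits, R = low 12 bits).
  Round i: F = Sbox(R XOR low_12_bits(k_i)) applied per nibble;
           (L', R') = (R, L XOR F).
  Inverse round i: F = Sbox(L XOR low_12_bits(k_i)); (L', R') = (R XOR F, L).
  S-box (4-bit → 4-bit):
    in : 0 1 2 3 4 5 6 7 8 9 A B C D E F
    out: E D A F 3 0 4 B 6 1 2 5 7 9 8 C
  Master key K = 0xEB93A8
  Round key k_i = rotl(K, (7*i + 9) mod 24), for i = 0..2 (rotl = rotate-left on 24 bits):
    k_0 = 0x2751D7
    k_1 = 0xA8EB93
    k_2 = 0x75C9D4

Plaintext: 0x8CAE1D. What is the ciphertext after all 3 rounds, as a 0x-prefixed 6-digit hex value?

s_0 = plaintext = 0x8CAE1D
s_1 = Round(s_0, k_0) = 0xE1D4B8
s_2 = Round(s_1, k_1) = 0x4B82B8
s_3 = Round(s_2, k_2) = 0x2B81FF

0x2B81FF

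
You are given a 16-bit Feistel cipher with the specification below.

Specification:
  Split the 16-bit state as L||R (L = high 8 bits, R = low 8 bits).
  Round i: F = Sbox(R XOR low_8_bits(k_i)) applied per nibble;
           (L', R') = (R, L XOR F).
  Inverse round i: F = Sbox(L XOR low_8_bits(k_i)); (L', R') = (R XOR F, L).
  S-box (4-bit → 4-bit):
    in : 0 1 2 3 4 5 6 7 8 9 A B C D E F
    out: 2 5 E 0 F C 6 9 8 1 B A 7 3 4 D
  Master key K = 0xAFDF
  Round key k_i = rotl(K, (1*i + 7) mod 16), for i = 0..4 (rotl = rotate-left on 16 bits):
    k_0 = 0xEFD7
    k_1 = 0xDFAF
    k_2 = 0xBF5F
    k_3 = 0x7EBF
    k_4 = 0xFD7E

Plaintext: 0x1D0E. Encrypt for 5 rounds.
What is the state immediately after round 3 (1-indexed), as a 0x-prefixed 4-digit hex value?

0x8E19

s_0 = plaintext = 0x1D0E
s_1 = Round(s_0, k_0) = 0x0E2C
s_2 = Round(s_1, k_1) = 0x2C8E
s_3 = Round(s_2, k_2) = 0x8E19
s_4 = Round(s_3, k_3) = 0x1938
s_5 = Round(s_4, k_4) = 0x38EF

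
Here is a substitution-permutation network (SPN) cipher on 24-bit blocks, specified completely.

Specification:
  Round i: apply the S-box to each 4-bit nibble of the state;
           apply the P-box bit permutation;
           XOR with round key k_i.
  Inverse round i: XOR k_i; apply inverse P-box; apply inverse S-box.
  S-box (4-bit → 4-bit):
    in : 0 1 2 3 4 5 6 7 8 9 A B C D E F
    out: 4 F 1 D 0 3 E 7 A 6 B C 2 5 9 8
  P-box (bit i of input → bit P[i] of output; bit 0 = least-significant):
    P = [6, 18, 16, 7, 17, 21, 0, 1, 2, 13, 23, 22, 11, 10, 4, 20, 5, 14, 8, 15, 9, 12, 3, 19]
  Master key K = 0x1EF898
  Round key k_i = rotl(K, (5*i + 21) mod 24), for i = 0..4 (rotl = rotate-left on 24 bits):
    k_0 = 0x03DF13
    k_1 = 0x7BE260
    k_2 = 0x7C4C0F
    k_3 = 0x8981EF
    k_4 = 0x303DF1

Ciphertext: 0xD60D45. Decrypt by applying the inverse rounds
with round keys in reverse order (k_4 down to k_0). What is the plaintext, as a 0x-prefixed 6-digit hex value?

s_0 = ciphertext = 0xD60D45
s_1 = InvRound(s_0, k_4) = 0xC20158
s_2 = InvRound(s_1, k_3) = 0xFE0E3B
s_3 = InvRound(s_2, k_2) = 0x250D24
s_4 = InvRound(s_3, k_1) = 0xE6AA25
s_5 = InvRound(s_4, k_0) = 0xC79189

0xC79189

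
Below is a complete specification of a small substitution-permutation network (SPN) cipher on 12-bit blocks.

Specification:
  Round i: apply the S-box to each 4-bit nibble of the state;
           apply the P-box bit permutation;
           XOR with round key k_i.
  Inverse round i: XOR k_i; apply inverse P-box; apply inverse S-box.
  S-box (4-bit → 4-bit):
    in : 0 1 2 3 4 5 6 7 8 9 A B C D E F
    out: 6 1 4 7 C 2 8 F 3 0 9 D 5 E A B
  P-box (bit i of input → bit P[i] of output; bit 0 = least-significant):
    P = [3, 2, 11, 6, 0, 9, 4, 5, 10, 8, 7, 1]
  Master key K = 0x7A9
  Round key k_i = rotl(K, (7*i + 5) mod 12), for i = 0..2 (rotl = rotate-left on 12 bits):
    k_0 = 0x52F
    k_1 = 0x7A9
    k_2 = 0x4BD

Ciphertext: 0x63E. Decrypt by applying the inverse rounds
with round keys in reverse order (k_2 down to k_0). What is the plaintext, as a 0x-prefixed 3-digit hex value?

s_0 = ciphertext = 0x63E
s_1 = InvRound(s_0, k_2) = 0x489
s_2 = InvRound(s_1, k_1) = 0x5E9
s_3 = InvRound(s_2, k_0) = 0x49E

0x49E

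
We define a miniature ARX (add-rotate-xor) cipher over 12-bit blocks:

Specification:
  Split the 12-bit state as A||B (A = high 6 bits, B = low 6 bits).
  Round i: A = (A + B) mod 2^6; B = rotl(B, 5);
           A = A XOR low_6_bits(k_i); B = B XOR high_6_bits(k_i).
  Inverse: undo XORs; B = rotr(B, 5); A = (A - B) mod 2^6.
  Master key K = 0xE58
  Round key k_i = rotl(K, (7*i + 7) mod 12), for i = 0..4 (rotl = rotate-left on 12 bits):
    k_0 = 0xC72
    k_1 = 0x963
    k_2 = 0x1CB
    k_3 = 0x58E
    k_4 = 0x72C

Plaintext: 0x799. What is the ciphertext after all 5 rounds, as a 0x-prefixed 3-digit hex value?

s_0 = plaintext = 0x799
s_1 = Round(s_0, k_0) = 0x15D
s_2 = Round(s_1, k_1) = 0x04B
s_3 = Round(s_2, k_2) = 0x1E2
s_4 = Round(s_3, k_3) = 0x9C7
s_5 = Round(s_4, k_4) = 0x0BF

0x0BF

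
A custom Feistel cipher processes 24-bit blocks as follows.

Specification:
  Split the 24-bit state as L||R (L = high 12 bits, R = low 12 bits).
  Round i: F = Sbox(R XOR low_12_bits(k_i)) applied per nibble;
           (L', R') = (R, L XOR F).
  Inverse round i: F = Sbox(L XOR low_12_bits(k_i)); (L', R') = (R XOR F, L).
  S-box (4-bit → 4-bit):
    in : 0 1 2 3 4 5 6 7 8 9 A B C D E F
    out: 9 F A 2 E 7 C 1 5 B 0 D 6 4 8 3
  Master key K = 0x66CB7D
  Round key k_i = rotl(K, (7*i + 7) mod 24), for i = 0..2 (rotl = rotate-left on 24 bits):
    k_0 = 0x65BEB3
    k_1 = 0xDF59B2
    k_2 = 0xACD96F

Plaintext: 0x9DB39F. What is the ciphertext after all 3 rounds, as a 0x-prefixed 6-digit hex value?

s_0 = plaintext = 0x9DB39F
s_1 = Round(s_0, k_0) = 0x39FD7D
s_2 = Round(s_1, k_1) = 0xD7DDFC
s_3 = Round(s_2, k_2) = 0xDFC3CF

0xDFC3CF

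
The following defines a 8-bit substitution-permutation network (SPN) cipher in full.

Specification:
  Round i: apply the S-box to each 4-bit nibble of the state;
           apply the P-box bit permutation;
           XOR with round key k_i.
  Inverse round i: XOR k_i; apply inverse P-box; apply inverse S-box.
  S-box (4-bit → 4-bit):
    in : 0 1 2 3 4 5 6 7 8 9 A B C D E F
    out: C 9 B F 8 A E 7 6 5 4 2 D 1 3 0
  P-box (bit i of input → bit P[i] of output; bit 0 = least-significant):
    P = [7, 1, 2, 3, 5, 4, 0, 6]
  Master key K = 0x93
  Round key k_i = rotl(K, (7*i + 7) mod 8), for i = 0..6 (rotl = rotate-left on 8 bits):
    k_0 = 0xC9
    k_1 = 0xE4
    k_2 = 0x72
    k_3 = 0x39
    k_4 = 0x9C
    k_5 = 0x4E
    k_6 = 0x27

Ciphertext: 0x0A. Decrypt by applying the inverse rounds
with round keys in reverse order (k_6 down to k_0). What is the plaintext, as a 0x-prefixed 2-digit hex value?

s_0 = ciphertext = 0x0A
s_1 = InvRound(s_0, k_6) = 0x90
s_2 = InvRound(s_1, k_5) = 0x53
s_3 = InvRound(s_2, k_4) = 0x03
s_4 = InvRound(s_3, k_3) = 0xE5
s_5 = InvRound(s_4, k_2) = 0x87
s_6 = InvRound(s_5, k_1) = 0xCB
s_7 = InvRound(s_6, k_0) = 0xFB

0xFB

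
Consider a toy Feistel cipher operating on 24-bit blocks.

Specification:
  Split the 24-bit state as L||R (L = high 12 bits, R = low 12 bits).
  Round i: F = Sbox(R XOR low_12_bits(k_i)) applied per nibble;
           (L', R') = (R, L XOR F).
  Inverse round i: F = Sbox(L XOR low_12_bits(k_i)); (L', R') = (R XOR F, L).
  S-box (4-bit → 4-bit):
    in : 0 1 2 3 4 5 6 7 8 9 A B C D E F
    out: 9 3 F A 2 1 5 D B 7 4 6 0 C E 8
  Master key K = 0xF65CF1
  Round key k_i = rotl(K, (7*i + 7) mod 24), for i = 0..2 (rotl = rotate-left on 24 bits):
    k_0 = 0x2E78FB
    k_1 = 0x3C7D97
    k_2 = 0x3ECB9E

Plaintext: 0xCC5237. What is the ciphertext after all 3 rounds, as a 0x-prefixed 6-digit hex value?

s_0 = plaintext = 0xCC5237
s_1 = Round(s_0, k_0) = 0x2378C5
s_2 = Round(s_1, k_1) = 0x8C5328
s_3 = Round(s_2, k_2) = 0x3283A0

0x3283A0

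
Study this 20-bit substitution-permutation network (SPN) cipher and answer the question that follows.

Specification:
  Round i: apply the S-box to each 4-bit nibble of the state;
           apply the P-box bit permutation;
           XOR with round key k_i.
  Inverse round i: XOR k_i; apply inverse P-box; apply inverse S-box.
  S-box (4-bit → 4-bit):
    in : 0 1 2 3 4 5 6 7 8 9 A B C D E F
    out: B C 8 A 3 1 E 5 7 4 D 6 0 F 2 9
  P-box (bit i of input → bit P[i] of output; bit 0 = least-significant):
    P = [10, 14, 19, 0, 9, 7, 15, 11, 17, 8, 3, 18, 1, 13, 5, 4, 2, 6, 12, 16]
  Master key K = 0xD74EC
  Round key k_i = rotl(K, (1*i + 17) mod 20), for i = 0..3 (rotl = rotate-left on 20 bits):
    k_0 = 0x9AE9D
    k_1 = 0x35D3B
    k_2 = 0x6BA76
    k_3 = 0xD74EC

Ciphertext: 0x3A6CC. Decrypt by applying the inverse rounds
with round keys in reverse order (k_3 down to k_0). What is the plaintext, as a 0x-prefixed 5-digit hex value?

0x59714

s_0 = ciphertext = 0x3A6CC
s_1 = InvRound(s_0, k_3) = 0x99F7B
s_2 = InvRound(s_1, k_2) = 0xFEDCA
s_3 = InvRound(s_2, k_1) = 0xB62B1
s_4 = InvRound(s_3, k_0) = 0x59714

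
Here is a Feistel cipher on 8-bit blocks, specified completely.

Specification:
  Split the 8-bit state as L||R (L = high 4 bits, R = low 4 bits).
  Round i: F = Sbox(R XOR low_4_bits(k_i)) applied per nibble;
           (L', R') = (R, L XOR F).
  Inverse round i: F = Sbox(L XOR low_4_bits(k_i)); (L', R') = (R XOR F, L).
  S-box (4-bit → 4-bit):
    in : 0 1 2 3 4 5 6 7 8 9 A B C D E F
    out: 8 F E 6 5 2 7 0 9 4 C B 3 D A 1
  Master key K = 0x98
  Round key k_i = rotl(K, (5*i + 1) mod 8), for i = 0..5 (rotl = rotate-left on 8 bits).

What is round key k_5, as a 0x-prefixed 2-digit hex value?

0x62

K = 0x98
k_0 = rotl(K, (5*0+1) mod 8) = rotl(K, 1) = 0x31
k_1 = rotl(K, (5*1+1) mod 8) = rotl(K, 6) = 0x26
k_2 = rotl(K, (5*2+1) mod 8) = rotl(K, 3) = 0xC4
k_3 = rotl(K, (5*3+1) mod 8) = rotl(K, 0) = 0x98
k_4 = rotl(K, (5*4+1) mod 8) = rotl(K, 5) = 0x13
k_5 = rotl(K, (5*5+1) mod 8) = rotl(K, 2) = 0x62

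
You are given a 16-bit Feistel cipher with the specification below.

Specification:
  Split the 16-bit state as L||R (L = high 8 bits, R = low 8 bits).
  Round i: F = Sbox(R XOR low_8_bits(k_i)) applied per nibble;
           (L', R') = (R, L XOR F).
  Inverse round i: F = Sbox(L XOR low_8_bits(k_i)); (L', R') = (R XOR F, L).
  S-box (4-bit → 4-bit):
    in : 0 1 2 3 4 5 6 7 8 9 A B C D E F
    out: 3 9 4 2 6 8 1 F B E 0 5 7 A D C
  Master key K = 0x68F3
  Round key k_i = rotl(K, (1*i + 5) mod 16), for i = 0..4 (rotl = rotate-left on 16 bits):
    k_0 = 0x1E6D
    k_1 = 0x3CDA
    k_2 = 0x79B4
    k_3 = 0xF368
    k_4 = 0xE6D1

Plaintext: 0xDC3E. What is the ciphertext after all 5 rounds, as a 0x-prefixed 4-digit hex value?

s_0 = plaintext = 0xDC3E
s_1 = Round(s_0, k_0) = 0x3E5E
s_2 = Round(s_1, k_1) = 0x5E88
s_3 = Round(s_2, k_2) = 0x8879
s_4 = Round(s_3, k_3) = 0x7911
s_5 = Round(s_4, k_4) = 0x110A

0x110A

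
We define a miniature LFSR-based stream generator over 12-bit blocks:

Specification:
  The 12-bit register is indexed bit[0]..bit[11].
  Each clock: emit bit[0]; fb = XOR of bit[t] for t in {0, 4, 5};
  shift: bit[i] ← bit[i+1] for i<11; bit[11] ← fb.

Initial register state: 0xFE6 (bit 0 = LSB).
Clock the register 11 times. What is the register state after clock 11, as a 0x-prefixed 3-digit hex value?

reg_0 = 0xFE6
clock 1: out=0, reg = 0xFF3
clock 2: out=1, reg = 0xFF9
clock 3: out=1, reg = 0xFFC
clock 4: out=0, reg = 0x7FE
clock 5: out=0, reg = 0x3FF
clock 6: out=1, reg = 0x9FF
clock 7: out=1, reg = 0xCFF
clock 8: out=1, reg = 0xE7F
clock 9: out=1, reg = 0xF3F
clock 10: out=1, reg = 0xF9F
clock 11: out=1, reg = 0x7CF

0x7CF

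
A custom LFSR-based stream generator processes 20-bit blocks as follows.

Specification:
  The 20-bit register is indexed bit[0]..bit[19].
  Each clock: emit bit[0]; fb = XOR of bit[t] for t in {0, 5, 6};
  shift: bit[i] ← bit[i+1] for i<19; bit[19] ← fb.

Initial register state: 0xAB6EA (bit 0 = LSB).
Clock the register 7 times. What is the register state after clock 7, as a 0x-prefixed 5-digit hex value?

0x0D56D

reg_0 = 0xAB6EA
clock 1: out=0, reg = 0x55B75
clock 2: out=1, reg = 0xAADBA
clock 3: out=0, reg = 0xD56DD
clock 4: out=1, reg = 0x6AB6E
clock 5: out=0, reg = 0x355B7
clock 6: out=1, reg = 0x1AADB
clock 7: out=1, reg = 0x0D56D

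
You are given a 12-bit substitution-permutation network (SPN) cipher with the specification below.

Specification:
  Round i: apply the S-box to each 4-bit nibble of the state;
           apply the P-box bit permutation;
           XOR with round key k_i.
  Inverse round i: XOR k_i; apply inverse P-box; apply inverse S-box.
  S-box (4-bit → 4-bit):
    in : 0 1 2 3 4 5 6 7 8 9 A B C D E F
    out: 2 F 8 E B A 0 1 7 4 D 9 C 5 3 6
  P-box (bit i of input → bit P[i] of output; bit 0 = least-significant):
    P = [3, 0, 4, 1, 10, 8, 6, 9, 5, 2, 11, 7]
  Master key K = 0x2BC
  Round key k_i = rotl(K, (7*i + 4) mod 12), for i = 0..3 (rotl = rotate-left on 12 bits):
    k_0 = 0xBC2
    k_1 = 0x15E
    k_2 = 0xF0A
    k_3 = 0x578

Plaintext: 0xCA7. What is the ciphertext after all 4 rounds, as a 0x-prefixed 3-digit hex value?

s_0 = plaintext = 0xCA7
s_1 = Round(s_0, k_0) = 0x50A
s_2 = Round(s_1, k_1) = 0x0C0
s_3 = Round(s_2, k_2) = 0xD4F
s_4 = Round(s_3, k_3) = 0xA49

0xA49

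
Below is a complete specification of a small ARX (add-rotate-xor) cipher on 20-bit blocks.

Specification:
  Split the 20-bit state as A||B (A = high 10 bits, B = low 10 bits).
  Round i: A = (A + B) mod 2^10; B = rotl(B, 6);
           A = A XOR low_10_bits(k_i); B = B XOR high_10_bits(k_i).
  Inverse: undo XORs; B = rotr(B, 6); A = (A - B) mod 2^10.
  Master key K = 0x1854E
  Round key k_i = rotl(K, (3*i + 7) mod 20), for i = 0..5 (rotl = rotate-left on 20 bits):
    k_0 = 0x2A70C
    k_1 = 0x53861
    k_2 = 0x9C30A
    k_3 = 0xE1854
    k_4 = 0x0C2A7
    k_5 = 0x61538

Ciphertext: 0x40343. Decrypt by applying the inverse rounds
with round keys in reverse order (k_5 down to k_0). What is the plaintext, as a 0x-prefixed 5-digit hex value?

0x87CE0

s_0 = ciphertext = 0x40343
s_1 = InvRound(s_0, k_5) = 0xF346B
s_2 = InvRound(s_1, k_4) = 0xEE5B1
s_3 = InvRound(s_2, k_3) = 0x1D778
s_4 = InvRound(s_3, k_2) = 0xBEC84
s_5 = InvRound(s_4, k_1) = 0x7CCA7
s_6 = InvRound(s_5, k_0) = 0x87CE0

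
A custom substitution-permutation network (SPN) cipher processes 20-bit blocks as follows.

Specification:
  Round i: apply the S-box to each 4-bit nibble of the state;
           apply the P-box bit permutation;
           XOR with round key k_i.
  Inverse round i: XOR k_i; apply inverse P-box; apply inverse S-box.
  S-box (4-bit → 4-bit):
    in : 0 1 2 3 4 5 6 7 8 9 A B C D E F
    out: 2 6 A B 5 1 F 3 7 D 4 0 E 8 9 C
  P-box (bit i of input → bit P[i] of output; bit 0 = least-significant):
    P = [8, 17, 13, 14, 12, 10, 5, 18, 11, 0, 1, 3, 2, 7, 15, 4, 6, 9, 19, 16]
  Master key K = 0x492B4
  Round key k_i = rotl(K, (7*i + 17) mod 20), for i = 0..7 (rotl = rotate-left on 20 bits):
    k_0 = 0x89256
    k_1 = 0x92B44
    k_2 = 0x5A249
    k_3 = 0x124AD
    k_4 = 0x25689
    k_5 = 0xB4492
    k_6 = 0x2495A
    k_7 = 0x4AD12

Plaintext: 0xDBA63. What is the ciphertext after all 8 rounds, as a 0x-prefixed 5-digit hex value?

0x3B1EB

s_0 = plaintext = 0xDBA63
s_1 = Round(s_0, k_0) = 0xFC774
s_2 = Round(s_1, k_1) = 0x096D5
s_3 = Round(s_2, k_2) = 0x12956
s_4 = Round(s_3, k_3) = 0xB5F37
s_5 = Round(s_4, k_4) = 0x44387
s_6 = Round(s_5, k_5) = 0x1D9FF
s_7 = Round(s_6, k_6) = 0xE2360
s_8 = Round(s_7, k_7) = 0x3B1EB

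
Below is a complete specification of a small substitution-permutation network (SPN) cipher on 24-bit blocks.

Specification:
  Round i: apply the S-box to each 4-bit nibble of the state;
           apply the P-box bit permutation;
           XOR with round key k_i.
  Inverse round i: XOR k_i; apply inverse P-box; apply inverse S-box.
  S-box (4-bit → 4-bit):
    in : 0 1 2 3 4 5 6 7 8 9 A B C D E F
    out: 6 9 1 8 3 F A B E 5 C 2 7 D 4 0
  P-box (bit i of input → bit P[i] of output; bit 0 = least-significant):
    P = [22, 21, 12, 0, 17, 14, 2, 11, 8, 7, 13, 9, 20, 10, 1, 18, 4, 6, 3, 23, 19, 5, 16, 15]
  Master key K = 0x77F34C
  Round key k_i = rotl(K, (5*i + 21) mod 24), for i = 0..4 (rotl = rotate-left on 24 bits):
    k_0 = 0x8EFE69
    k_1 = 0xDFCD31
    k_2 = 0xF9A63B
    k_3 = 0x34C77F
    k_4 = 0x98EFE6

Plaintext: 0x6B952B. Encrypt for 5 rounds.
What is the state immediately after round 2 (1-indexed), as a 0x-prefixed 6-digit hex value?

0xEBA24F

s_0 = plaintext = 0x6B952B
s_1 = Round(s_0, k_0) = 0xBC5D8B
s_2 = Round(s_1, k_1) = 0xEBA24F
s_3 = Round(s_2, k_2) = 0xFEE779
s_4 = Round(s_3, k_3) = 0x769CF5
s_5 = Round(s_4, k_4) = 0x605E05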